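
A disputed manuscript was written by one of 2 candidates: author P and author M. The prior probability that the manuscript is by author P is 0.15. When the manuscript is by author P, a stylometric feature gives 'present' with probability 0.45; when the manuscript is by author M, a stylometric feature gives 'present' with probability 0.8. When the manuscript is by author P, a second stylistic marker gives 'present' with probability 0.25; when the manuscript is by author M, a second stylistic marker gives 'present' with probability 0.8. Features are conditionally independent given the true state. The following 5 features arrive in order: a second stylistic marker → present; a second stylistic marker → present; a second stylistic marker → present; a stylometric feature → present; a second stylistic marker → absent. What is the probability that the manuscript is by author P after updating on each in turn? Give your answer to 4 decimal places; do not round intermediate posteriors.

After a second stylistic marker='present': P(author P) = 0.25·0.1500 / (0.25·0.1500 + 0.8·0.8500) ≈ 0.0523
After a second stylistic marker='present': P(author P) = 0.25·0.0523 / (0.25·0.0523 + 0.8·0.9477) ≈ 0.0169
After a second stylistic marker='present': P(author P) = 0.25·0.0169 / (0.25·0.0169 + 0.8·0.9831) ≈ 0.0054
After a stylometric feature='present': P(author P) = 0.45·0.0054 / (0.45·0.0054 + 0.8·0.9946) ≈ 0.0030
After a second stylistic marker='absent': P(author P) = 0.75·0.0030 / (0.75·0.0030 + 0.2·0.9970) ≈ 0.0112

0.0112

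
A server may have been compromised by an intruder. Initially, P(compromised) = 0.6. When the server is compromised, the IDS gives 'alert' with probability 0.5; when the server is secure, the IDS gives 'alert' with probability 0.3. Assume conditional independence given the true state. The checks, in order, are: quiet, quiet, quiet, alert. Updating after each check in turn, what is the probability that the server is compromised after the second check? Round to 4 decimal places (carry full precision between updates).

After 'quiet': P(compromised) = 0.5·0.6000 / (0.5·0.6000 + 0.7·0.4000) ≈ 0.5172
After 'quiet': P(compromised) = 0.5·0.5172 / (0.5·0.5172 + 0.7·0.4828) ≈ 0.4335

0.4335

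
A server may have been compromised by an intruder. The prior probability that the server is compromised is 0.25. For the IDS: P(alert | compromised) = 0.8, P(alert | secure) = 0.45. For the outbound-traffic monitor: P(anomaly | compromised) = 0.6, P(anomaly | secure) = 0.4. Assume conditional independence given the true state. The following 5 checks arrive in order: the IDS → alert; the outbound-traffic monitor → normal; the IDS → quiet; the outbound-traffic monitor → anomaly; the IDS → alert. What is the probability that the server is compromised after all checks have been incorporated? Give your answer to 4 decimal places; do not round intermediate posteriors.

After the IDS='alert': P(compromised) = 0.8·0.2500 / (0.8·0.2500 + 0.45·0.7500) ≈ 0.3721
After the outbound-traffic monitor='normal': P(compromised) = 0.4·0.3721 / (0.4·0.3721 + 0.6·0.6279) ≈ 0.2832
After the IDS='quiet': P(compromised) = 0.2·0.2832 / (0.2·0.2832 + 0.55·0.7168) ≈ 0.1256
After the outbound-traffic monitor='anomaly': P(compromised) = 0.6·0.1256 / (0.6·0.1256 + 0.4·0.8744) ≈ 0.1773
After the IDS='alert': P(compromised) = 0.8·0.1773 / (0.8·0.1773 + 0.45·0.8227) ≈ 0.2770

0.2770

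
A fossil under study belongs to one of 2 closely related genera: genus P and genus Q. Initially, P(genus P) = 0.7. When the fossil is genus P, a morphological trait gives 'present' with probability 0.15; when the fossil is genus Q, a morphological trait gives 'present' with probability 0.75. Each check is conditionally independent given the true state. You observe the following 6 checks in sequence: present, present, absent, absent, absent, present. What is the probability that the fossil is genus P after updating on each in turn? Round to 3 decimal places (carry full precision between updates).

After 'present': P(genus P) = 0.15·0.7000 / (0.15·0.7000 + 0.75·0.3000) ≈ 0.3182
After 'present': P(genus P) = 0.15·0.3182 / (0.15·0.3182 + 0.75·0.6818) ≈ 0.0854
After 'absent': P(genus P) = 0.85·0.0854 / (0.85·0.0854 + 0.25·0.9146) ≈ 0.2409
After 'absent': P(genus P) = 0.85·0.2409 / (0.85·0.2409 + 0.25·0.7591) ≈ 0.5190
After 'absent': P(genus P) = 0.85·0.5190 / (0.85·0.5190 + 0.25·0.4810) ≈ 0.7858
After 'present': P(genus P) = 0.15·0.7858 / (0.15·0.7858 + 0.75·0.2142) ≈ 0.4232

0.423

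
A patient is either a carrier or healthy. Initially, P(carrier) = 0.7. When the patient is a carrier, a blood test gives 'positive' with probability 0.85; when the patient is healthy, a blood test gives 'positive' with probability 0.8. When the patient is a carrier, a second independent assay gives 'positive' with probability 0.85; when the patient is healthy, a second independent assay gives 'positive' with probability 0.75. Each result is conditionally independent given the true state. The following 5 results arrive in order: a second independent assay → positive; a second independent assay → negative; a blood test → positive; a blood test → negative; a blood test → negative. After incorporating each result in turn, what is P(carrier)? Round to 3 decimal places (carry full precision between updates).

0.487

After a second independent assay='positive': P(carrier) = 0.85·0.7000 / (0.85·0.7000 + 0.75·0.3000) ≈ 0.7256
After a second independent assay='negative': P(carrier) = 0.15·0.7256 / (0.15·0.7256 + 0.25·0.2744) ≈ 0.6134
After a blood test='positive': P(carrier) = 0.85·0.6134 / (0.85·0.6134 + 0.8·0.3866) ≈ 0.6277
After a blood test='negative': P(carrier) = 0.15·0.6277 / (0.15·0.6277 + 0.2·0.3723) ≈ 0.5584
After a blood test='negative': P(carrier) = 0.15·0.5584 / (0.15·0.5584 + 0.2·0.4416) ≈ 0.4867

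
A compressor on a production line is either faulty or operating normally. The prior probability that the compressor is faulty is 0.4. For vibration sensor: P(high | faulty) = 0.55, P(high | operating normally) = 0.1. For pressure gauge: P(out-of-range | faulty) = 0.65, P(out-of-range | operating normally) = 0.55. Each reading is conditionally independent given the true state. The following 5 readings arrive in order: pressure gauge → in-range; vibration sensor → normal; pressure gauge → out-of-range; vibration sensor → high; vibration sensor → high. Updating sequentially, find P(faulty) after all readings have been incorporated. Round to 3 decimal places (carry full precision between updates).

0.903

After pressure gauge='in-range': P(faulty) = 0.35·0.4000 / (0.35·0.4000 + 0.45·0.6000) ≈ 0.3415
After vibration sensor='normal': P(faulty) = 0.45·0.3415 / (0.45·0.3415 + 0.9·0.6585) ≈ 0.2059
After pressure gauge='out-of-range': P(faulty) = 0.65·0.2059 / (0.65·0.2059 + 0.55·0.7941) ≈ 0.2345
After vibration sensor='high': P(faulty) = 0.55·0.2345 / (0.55·0.2345 + 0.1·0.7655) ≈ 0.6276
After vibration sensor='high': P(faulty) = 0.55·0.6276 / (0.55·0.6276 + 0.1·0.3724) ≈ 0.9026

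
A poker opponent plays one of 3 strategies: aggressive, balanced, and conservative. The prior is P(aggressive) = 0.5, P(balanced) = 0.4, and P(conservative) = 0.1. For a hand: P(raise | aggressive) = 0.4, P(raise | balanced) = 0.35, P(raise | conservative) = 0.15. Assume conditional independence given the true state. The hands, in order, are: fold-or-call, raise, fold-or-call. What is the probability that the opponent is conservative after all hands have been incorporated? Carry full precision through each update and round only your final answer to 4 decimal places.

0.0763

After 'fold-or-call': normaliser = 0.6·0.5000 + 0.65·0.4000 + 0.85·0.1000; P(aggressive) ≈ 0.4651, P(balanced) ≈ 0.4031, P(conservative) ≈ 0.1318
After 'raise': normaliser = 0.4·0.4651 + 0.35·0.4031 + 0.15·0.1318; P(aggressive) ≈ 0.5363, P(balanced) ≈ 0.4067, P(conservative) ≈ 0.0570
After 'fold-or-call': normaliser = 0.6·0.5363 + 0.65·0.4067 + 0.85·0.0570; P(aggressive) ≈ 0.5071, P(balanced) ≈ 0.4166, P(conservative) ≈ 0.0763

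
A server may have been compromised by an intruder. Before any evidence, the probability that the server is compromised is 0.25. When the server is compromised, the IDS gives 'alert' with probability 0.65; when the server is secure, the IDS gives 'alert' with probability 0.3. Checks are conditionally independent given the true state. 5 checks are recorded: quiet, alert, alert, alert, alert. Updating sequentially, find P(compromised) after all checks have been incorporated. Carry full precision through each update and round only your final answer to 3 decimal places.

After 'quiet': P(compromised) = 0.35·0.2500 / (0.35·0.2500 + 0.7·0.7500) ≈ 0.1429
After 'alert': P(compromised) = 0.65·0.1429 / (0.65·0.1429 + 0.3·0.8571) ≈ 0.2653
After 'alert': P(compromised) = 0.65·0.2653 / (0.65·0.2653 + 0.3·0.7347) ≈ 0.4390
After 'alert': P(compromised) = 0.65·0.4390 / (0.65·0.4390 + 0.3·0.5610) ≈ 0.6290
After 'alert': P(compromised) = 0.65·0.6290 / (0.65·0.6290 + 0.3·0.3710) ≈ 0.7860

0.786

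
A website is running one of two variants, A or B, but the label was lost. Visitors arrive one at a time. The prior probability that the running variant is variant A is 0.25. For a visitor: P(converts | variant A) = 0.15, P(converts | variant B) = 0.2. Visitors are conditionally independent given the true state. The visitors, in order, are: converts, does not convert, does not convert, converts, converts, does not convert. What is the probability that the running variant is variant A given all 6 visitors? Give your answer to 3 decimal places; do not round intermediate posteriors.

Apply Bayes' rule sequentially, carrying P(A) forward.
After 'converts': P(A) = 0.15·0.2500 / (0.15·0.2500 + 0.2·0.7500) ≈ 0.2000
After 'does not convert': P(A) = 0.85·0.2000 / (0.85·0.2000 + 0.8·0.8000) ≈ 0.2099
After 'does not convert': P(A) = 0.85·0.2099 / (0.85·0.2099 + 0.8·0.7901) ≈ 0.2201
After 'converts': P(A) = 0.15·0.2201 / (0.15·0.2201 + 0.2·0.7799) ≈ 0.1747
After 'converts': P(A) = 0.15·0.1747 / (0.15·0.1747 + 0.2·0.8253) ≈ 0.1370
After 'does not convert': P(A) = 0.85·0.1370 / (0.85·0.1370 + 0.8·0.8630) ≈ 0.1443

0.144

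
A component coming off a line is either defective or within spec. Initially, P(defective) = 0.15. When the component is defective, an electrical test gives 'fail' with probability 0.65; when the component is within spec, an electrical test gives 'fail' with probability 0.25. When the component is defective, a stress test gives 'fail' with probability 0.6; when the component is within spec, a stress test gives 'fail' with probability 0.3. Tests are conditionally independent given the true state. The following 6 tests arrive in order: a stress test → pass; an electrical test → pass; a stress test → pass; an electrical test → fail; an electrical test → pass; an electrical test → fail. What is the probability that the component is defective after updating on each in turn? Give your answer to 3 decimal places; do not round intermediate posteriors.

0.078

After a stress test='pass': P(defective) = 0.4·0.1500 / (0.4·0.1500 + 0.7·0.8500) ≈ 0.0916
After an electrical test='pass': P(defective) = 0.35·0.0916 / (0.35·0.0916 + 0.75·0.9084) ≈ 0.0449
After a stress test='pass': P(defective) = 0.4·0.0449 / (0.4·0.0449 + 0.7·0.9551) ≈ 0.0262
After an electrical test='fail': P(defective) = 0.65·0.0262 / (0.65·0.0262 + 0.25·0.9738) ≈ 0.0653
After an electrical test='pass': P(defective) = 0.35·0.0653 / (0.35·0.0653 + 0.75·0.9347) ≈ 0.0316
After an electrical test='fail': P(defective) = 0.65·0.0316 / (0.65·0.0316 + 0.25·0.9684) ≈ 0.0782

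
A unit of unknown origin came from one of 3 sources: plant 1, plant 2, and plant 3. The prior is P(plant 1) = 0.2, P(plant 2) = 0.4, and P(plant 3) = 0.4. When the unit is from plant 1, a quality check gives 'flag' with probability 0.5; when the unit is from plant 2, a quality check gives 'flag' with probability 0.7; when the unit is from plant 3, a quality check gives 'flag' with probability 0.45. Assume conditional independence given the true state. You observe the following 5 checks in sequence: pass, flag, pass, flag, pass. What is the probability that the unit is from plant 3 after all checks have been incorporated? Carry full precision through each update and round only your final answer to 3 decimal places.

After 'pass': normaliser = 0.5·0.2000 + 0.3·0.4000 + 0.55·0.4000; P(plant 1) ≈ 0.2273, P(plant 2) ≈ 0.2727, P(plant 3) ≈ 0.5000
After 'flag': normaliser = 0.5·0.2273 + 0.7·0.2727 + 0.45·0.5000; P(plant 1) ≈ 0.2146, P(plant 2) ≈ 0.3605, P(plant 3) ≈ 0.4249
After 'pass': normaliser = 0.5·0.2146 + 0.3·0.3605 + 0.55·0.4249; P(plant 1) ≈ 0.2389, P(plant 2) ≈ 0.2408, P(plant 3) ≈ 0.5203
After 'flag': normaliser = 0.5·0.2389 + 0.7·0.2408 + 0.45·0.5203; P(plant 1) ≈ 0.2288, P(plant 2) ≈ 0.3228, P(plant 3) ≈ 0.4484
After 'pass': normaliser = 0.5·0.2288 + 0.3·0.3228 + 0.55·0.4484; P(plant 1) ≈ 0.2498, P(plant 2) ≈ 0.2115, P(plant 3) ≈ 0.5387

0.539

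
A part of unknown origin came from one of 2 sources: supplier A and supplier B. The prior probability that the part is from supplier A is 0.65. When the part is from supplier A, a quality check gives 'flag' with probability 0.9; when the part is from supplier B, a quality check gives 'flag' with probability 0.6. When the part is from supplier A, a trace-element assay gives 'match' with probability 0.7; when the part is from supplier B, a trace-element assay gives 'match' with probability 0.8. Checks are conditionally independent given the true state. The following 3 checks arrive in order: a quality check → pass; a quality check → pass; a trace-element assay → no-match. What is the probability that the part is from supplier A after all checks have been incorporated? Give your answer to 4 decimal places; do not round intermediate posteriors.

0.1483

Apply Bayes' rule sequentially, carrying P(supplier A) forward.
After a quality check='pass': P(supplier A) = 0.1·0.6500 / (0.1·0.6500 + 0.4·0.3500) ≈ 0.3171
After a quality check='pass': P(supplier A) = 0.1·0.3171 / (0.1·0.3171 + 0.4·0.6829) ≈ 0.1040
After a trace-element assay='no-match': P(supplier A) = 0.3·0.1040 / (0.3·0.1040 + 0.2·0.8960) ≈ 0.1483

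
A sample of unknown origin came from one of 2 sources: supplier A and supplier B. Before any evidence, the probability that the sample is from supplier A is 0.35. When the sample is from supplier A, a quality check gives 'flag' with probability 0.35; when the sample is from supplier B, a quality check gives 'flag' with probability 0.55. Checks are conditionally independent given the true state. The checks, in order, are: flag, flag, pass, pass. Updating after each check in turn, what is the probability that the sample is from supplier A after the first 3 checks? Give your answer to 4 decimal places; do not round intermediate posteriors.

Each posterior becomes the prior for the next update.
After 'flag': P(supplier A) = 0.35·0.3500 / (0.35·0.3500 + 0.55·0.6500) ≈ 0.2552
After 'flag': P(supplier A) = 0.35·0.2552 / (0.35·0.2552 + 0.55·0.7448) ≈ 0.1790
After 'pass': P(supplier A) = 0.65·0.1790 / (0.65·0.1790 + 0.45·0.8210) ≈ 0.2395

0.2395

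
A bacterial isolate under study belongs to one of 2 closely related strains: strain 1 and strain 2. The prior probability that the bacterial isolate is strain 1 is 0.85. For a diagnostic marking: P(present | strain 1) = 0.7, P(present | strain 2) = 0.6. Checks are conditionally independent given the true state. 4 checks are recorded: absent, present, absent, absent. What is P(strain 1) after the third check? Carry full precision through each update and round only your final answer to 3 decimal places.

0.788

Each posterior becomes the prior for the next update.
After 'absent': P(strain 1) = 0.3·0.8500 / (0.3·0.8500 + 0.4·0.1500) ≈ 0.8095
After 'present': P(strain 1) = 0.7·0.8095 / (0.7·0.8095 + 0.6·0.1905) ≈ 0.8322
After 'absent': P(strain 1) = 0.3·0.8322 / (0.3·0.8322 + 0.4·0.1678) ≈ 0.7881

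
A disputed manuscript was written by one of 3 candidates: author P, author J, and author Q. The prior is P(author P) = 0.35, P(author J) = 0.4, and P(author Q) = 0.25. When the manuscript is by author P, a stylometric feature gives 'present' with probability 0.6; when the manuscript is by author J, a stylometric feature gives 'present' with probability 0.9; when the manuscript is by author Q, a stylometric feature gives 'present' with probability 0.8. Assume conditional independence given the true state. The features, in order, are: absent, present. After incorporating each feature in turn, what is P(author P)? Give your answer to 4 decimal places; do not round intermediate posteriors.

0.5250

After 'absent': normaliser = 0.4·0.3500 + 0.1·0.4000 + 0.2·0.2500; P(author P) ≈ 0.6087, P(author J) ≈ 0.1739, P(author Q) ≈ 0.2174
After 'present': normaliser = 0.6·0.6087 + 0.9·0.1739 + 0.8·0.2174; P(author P) ≈ 0.5250, P(author J) ≈ 0.2250, P(author Q) ≈ 0.2500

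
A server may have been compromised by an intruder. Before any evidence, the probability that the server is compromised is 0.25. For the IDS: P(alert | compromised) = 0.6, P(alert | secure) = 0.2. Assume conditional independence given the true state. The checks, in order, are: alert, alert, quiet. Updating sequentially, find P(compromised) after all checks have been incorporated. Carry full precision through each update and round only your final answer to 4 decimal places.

0.6000

After 'alert': P(compromised) = 0.6·0.2500 / (0.6·0.2500 + 0.2·0.7500) ≈ 0.5000
After 'alert': P(compromised) = 0.6·0.5000 / (0.6·0.5000 + 0.2·0.5000) ≈ 0.7500
After 'quiet': P(compromised) = 0.4·0.7500 / (0.4·0.7500 + 0.8·0.2500) ≈ 0.6000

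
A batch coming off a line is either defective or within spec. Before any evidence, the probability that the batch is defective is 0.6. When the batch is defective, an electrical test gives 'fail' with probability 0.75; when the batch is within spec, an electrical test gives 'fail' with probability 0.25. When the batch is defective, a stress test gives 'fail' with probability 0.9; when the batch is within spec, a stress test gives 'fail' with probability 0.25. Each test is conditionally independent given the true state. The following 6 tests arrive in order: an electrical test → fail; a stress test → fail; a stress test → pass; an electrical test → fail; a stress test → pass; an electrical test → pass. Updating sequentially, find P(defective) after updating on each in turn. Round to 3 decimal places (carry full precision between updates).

0.224

Each posterior becomes the prior for the next update.
After an electrical test='fail': P(defective) = 0.75·0.6000 / (0.75·0.6000 + 0.25·0.4000) ≈ 0.8182
After a stress test='fail': P(defective) = 0.9·0.8182 / (0.9·0.8182 + 0.25·0.1818) ≈ 0.9419
After a stress test='pass': P(defective) = 0.1·0.9419 / (0.1·0.9419 + 0.75·0.0581) ≈ 0.6835
After an electrical test='fail': P(defective) = 0.75·0.6835 / (0.75·0.6835 + 0.25·0.3165) ≈ 0.8663
After a stress test='pass': P(defective) = 0.1·0.8663 / (0.1·0.8663 + 0.75·0.1337) ≈ 0.4635
After an electrical test='pass': P(defective) = 0.25·0.4635 / (0.25·0.4635 + 0.75·0.5365) ≈ 0.2236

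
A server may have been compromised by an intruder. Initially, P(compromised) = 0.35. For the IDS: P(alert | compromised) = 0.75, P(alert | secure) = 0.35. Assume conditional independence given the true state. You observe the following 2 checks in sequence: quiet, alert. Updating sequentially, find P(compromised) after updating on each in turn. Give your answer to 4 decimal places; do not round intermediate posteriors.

0.3074

After 'quiet': P(compromised) = 0.25·0.3500 / (0.25·0.3500 + 0.65·0.6500) ≈ 0.1716
After 'alert': P(compromised) = 0.75·0.1716 / (0.75·0.1716 + 0.35·0.8284) ≈ 0.3074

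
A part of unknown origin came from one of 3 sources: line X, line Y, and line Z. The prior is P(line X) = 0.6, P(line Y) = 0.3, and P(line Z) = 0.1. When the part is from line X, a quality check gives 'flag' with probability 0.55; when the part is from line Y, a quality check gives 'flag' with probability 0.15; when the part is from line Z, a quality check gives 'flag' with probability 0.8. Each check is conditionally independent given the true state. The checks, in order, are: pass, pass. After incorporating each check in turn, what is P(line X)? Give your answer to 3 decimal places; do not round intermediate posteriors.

After 'pass': normaliser = 0.45·0.6000 + 0.85·0.3000 + 0.2·0.1000; P(line X) ≈ 0.4954, P(line Y) ≈ 0.4679, P(line Z) ≈ 0.0367
After 'pass': normaliser = 0.45·0.4954 + 0.85·0.4679 + 0.2·0.0367; P(line X) ≈ 0.3550, P(line Y) ≈ 0.6333, P(line Z) ≈ 0.0117

0.355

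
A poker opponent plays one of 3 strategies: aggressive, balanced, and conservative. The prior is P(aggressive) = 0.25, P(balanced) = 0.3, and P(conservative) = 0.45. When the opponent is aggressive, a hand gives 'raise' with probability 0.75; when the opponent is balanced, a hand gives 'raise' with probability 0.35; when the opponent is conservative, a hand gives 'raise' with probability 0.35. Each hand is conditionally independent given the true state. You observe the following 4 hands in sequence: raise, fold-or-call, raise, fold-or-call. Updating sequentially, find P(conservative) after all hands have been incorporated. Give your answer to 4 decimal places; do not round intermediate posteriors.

0.4892

After 'raise': normaliser = 0.75·0.2500 + 0.35·0.3000 + 0.35·0.4500; P(aggressive) ≈ 0.4167, P(balanced) ≈ 0.2333, P(conservative) ≈ 0.3500
After 'fold-or-call': normaliser = 0.25·0.4167 + 0.65·0.2333 + 0.65·0.3500; P(aggressive) ≈ 0.2155, P(balanced) ≈ 0.3138, P(conservative) ≈ 0.4707
After 'raise': normaliser = 0.75·0.2155 + 0.35·0.3138 + 0.35·0.4707; P(aggressive) ≈ 0.3706, P(balanced) ≈ 0.2518, P(conservative) ≈ 0.3777
After 'fold-or-call': normaliser = 0.25·0.3706 + 0.65·0.2518 + 0.65·0.3777; P(aggressive) ≈ 0.1846, P(balanced) ≈ 0.3262, P(conservative) ≈ 0.4892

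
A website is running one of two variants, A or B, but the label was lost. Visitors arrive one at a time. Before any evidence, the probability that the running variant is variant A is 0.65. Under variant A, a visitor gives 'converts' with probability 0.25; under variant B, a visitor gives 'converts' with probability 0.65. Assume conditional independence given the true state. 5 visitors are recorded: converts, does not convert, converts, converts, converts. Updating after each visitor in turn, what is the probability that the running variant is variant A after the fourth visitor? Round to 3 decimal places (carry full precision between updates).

0.185

After 'converts': P(A) = 0.25·0.6500 / (0.25·0.6500 + 0.65·0.3500) ≈ 0.4167
After 'does not convert': P(A) = 0.75·0.4167 / (0.75·0.4167 + 0.35·0.5833) ≈ 0.6048
After 'converts': P(A) = 0.25·0.6048 / (0.25·0.6048 + 0.65·0.3952) ≈ 0.3706
After 'converts': P(A) = 0.25·0.3706 / (0.25·0.3706 + 0.65·0.6294) ≈ 0.1846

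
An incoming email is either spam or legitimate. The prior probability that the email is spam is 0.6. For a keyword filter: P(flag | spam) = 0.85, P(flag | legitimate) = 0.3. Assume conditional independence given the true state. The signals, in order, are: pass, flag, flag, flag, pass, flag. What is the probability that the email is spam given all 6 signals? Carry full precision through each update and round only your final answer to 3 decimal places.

0.816

Each posterior becomes the prior for the next update.
After 'pass': P(spam) = 0.15·0.6000 / (0.15·0.6000 + 0.7·0.4000) ≈ 0.2432
After 'flag': P(spam) = 0.85·0.2432 / (0.85·0.2432 + 0.3·0.7568) ≈ 0.4766
After 'flag': P(spam) = 0.85·0.4766 / (0.85·0.4766 + 0.3·0.5234) ≈ 0.7207
After 'flag': P(spam) = 0.85·0.7207 / (0.85·0.7207 + 0.3·0.2793) ≈ 0.8797
After 'pass': P(spam) = 0.15·0.8797 / (0.15·0.8797 + 0.7·0.1203) ≈ 0.6104
After 'flag': P(spam) = 0.85·0.6104 / (0.85·0.6104 + 0.3·0.3896) ≈ 0.8161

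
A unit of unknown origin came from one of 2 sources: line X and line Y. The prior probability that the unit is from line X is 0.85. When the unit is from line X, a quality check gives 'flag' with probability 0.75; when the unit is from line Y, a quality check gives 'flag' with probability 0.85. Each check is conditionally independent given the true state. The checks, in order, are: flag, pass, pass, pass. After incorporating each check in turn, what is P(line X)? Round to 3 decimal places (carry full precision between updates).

0.959

After 'flag': P(line X) = 0.75·0.8500 / (0.75·0.8500 + 0.85·0.1500) ≈ 0.8333
After 'pass': P(line X) = 0.25·0.8333 / (0.25·0.8333 + 0.15·0.1667) ≈ 0.8929
After 'pass': P(line X) = 0.25·0.8929 / (0.25·0.8929 + 0.15·0.1071) ≈ 0.9328
After 'pass': P(line X) = 0.25·0.9328 / (0.25·0.9328 + 0.15·0.0672) ≈ 0.9586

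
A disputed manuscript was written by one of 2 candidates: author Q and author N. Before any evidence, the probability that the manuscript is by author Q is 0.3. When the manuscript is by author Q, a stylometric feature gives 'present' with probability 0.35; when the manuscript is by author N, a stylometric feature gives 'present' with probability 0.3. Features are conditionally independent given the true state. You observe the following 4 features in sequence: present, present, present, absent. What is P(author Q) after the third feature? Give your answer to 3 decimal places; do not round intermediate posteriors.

After 'present': P(author Q) = 0.35·0.3000 / (0.35·0.3000 + 0.3·0.7000) ≈ 0.3333
After 'present': P(author Q) = 0.35·0.3333 / (0.35·0.3333 + 0.3·0.6667) ≈ 0.3684
After 'present': P(author Q) = 0.35·0.3684 / (0.35·0.3684 + 0.3·0.6316) ≈ 0.4050

0.405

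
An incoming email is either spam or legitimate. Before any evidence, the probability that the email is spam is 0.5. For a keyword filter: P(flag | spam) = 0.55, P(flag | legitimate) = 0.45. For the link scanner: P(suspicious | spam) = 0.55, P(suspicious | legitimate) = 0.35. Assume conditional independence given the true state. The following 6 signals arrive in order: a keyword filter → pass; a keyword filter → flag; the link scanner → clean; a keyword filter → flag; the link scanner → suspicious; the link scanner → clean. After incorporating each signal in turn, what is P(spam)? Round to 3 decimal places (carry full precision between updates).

0.479

After a keyword filter='pass': P(spam) = 0.45·0.5000 / (0.45·0.5000 + 0.55·0.5000) ≈ 0.4500
After a keyword filter='flag': P(spam) = 0.55·0.4500 / (0.55·0.4500 + 0.45·0.5500) ≈ 0.5000
After the link scanner='clean': P(spam) = 0.45·0.5000 / (0.45·0.5000 + 0.65·0.5000) ≈ 0.4091
After a keyword filter='flag': P(spam) = 0.55·0.4091 / (0.55·0.4091 + 0.45·0.5909) ≈ 0.4583
After the link scanner='suspicious': P(spam) = 0.55·0.4583 / (0.55·0.4583 + 0.35·0.5417) ≈ 0.5708
After the link scanner='clean': P(spam) = 0.45·0.5708 / (0.45·0.5708 + 0.65·0.4292) ≈ 0.4793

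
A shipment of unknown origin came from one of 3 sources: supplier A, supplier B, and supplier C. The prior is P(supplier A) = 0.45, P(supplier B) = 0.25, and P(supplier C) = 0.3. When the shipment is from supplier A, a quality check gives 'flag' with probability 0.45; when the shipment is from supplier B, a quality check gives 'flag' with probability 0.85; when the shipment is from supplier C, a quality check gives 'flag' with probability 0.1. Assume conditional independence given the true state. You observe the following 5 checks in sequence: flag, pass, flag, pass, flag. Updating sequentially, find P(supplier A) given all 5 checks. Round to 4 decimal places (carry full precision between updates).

0.7704

After 'flag': normaliser = 0.45·0.4500 + 0.85·0.2500 + 0.1·0.3000; P(supplier A) ≈ 0.4551, P(supplier B) ≈ 0.4775, P(supplier C) ≈ 0.0674
After 'pass': normaliser = 0.55·0.4551 + 0.15·0.4775 + 0.9·0.0674; P(supplier A) ≈ 0.6542, P(supplier B) ≈ 0.1872, P(supplier C) ≈ 0.1586
After 'flag': normaliser = 0.45·0.6542 + 0.85·0.1872 + 0.1·0.1586; P(supplier A) ≈ 0.6272, P(supplier B) ≈ 0.3390, P(supplier C) ≈ 0.0338
After 'pass': normaliser = 0.55·0.6272 + 0.15·0.3390 + 0.9·0.0338; P(supplier A) ≈ 0.8093, P(supplier B) ≈ 0.1193, P(supplier C) ≈ 0.0713
After 'flag': normaliser = 0.45·0.8093 + 0.85·0.1193 + 0.1·0.0713; P(supplier A) ≈ 0.7704, P(supplier B) ≈ 0.2145, P(supplier C) ≈ 0.0151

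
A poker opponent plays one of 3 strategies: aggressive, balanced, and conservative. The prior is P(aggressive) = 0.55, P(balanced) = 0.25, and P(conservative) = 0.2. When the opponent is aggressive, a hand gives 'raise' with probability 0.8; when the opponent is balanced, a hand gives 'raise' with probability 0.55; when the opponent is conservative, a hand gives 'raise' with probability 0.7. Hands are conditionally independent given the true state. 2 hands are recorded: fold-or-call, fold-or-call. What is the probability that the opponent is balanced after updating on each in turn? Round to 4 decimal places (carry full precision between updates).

Each posterior becomes the prior for the next update.
After 'fold-or-call': normaliser = 0.2·0.5500 + 0.45·0.2500 + 0.3·0.2000; P(aggressive) ≈ 0.3894, P(balanced) ≈ 0.3982, P(conservative) ≈ 0.2124
After 'fold-or-call': normaliser = 0.2·0.3894 + 0.45·0.3982 + 0.3·0.2124; P(aggressive) ≈ 0.2428, P(balanced) ≈ 0.5586, P(conservative) ≈ 0.1986

0.5586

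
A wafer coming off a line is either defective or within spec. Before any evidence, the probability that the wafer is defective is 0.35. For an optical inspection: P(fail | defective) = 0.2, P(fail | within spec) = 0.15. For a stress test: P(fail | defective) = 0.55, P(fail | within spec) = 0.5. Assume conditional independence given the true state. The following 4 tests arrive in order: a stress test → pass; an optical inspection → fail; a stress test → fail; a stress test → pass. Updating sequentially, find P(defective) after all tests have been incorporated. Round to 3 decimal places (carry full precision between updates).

Each posterior becomes the prior for the next update.
After a stress test='pass': P(defective) = 0.45·0.3500 / (0.45·0.3500 + 0.5·0.6500) ≈ 0.3264
After an optical inspection='fail': P(defective) = 0.2·0.3264 / (0.2·0.3264 + 0.15·0.6736) ≈ 0.3925
After a stress test='fail': P(defective) = 0.55·0.3925 / (0.55·0.3925 + 0.5·0.6075) ≈ 0.4155
After a stress test='pass': P(defective) = 0.45·0.4155 / (0.45·0.4155 + 0.5·0.5845) ≈ 0.3901

0.390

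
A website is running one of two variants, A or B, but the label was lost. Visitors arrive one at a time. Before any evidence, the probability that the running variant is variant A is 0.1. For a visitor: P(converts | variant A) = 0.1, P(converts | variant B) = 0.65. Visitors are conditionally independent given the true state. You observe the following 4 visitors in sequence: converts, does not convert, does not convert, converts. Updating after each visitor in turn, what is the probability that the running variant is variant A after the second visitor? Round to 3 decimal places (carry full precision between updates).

Apply Bayes' rule sequentially, carrying P(A) forward.
After 'converts': P(A) = 0.1·0.1000 / (0.1·0.1000 + 0.65·0.9000) ≈ 0.0168
After 'does not convert': P(A) = 0.9·0.0168 / (0.9·0.0168 + 0.35·0.9832) ≈ 0.0421

0.042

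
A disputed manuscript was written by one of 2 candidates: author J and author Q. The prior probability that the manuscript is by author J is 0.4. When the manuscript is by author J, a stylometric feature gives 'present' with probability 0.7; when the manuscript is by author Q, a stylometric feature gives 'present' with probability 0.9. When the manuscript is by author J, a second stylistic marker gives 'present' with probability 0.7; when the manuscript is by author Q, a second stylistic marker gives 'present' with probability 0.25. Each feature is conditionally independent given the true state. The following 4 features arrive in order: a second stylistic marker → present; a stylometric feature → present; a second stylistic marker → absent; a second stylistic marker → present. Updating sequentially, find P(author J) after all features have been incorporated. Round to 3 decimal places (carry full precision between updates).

0.619

After a second stylistic marker='present': P(author J) = 0.7·0.4000 / (0.7·0.4000 + 0.25·0.6000) ≈ 0.6512
After a stylometric feature='present': P(author J) = 0.7·0.6512 / (0.7·0.6512 + 0.9·0.3488) ≈ 0.5921
After a second stylistic marker='absent': P(author J) = 0.3·0.5921 / (0.3·0.5921 + 0.75·0.4079) ≈ 0.3674
After a second stylistic marker='present': P(author J) = 0.7·0.3674 / (0.7·0.3674 + 0.25·0.6326) ≈ 0.6192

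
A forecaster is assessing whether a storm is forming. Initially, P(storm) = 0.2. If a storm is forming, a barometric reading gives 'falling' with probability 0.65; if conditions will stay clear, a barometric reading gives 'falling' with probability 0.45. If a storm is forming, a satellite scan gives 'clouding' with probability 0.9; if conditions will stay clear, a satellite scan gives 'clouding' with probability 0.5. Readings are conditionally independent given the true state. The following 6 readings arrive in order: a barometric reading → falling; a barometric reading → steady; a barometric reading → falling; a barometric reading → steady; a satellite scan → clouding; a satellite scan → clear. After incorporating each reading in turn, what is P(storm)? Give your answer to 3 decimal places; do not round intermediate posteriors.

After a barometric reading='falling': P(storm) = 0.65·0.2000 / (0.65·0.2000 + 0.45·0.8000) ≈ 0.2653
After a barometric reading='steady': P(storm) = 0.35·0.2653 / (0.35·0.2653 + 0.55·0.7347) ≈ 0.1869
After a barometric reading='falling': P(storm) = 0.65·0.1869 / (0.65·0.1869 + 0.45·0.8131) ≈ 0.2492
After a barometric reading='steady': P(storm) = 0.35·0.2492 / (0.35·0.2492 + 0.55·0.7508) ≈ 0.1744
After a satellite scan='clouding': P(storm) = 0.9·0.1744 / (0.9·0.1744 + 0.5·0.8256) ≈ 0.2755
After a satellite scan='clear': P(storm) = 0.1·0.2755 / (0.1·0.2755 + 0.5·0.7245) ≈ 0.0707

0.071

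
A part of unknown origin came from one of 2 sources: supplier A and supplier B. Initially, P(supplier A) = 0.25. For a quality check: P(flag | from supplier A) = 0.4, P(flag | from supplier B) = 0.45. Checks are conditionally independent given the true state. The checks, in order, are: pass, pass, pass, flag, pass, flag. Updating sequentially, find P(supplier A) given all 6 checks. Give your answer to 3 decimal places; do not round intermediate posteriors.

After 'pass': P(supplier A) = 0.6·0.2500 / (0.6·0.2500 + 0.55·0.7500) ≈ 0.2667
After 'pass': P(supplier A) = 0.6·0.2667 / (0.6·0.2667 + 0.55·0.7333) ≈ 0.2840
After 'pass': P(supplier A) = 0.6·0.2840 / (0.6·0.2840 + 0.55·0.7160) ≈ 0.3020
After 'flag': P(supplier A) = 0.4·0.3020 / (0.4·0.3020 + 0.45·0.6980) ≈ 0.2778
After 'pass': P(supplier A) = 0.6·0.2778 / (0.6·0.2778 + 0.55·0.7222) ≈ 0.2956
After 'flag': P(supplier A) = 0.4·0.2956 / (0.4·0.2956 + 0.45·0.7044) ≈ 0.2717

0.272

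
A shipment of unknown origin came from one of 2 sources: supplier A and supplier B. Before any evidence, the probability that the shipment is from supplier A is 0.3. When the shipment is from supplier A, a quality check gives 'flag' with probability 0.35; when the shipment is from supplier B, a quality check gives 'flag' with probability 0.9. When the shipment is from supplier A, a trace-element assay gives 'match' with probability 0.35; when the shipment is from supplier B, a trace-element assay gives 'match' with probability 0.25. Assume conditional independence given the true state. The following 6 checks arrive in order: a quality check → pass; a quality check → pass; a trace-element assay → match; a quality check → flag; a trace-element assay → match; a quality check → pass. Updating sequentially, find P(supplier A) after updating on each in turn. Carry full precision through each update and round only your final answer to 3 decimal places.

0.989

Apply Bayes' rule sequentially, carrying P(supplier A) forward.
After a quality check='pass': P(supplier A) = 0.65·0.3000 / (0.65·0.3000 + 0.1·0.7000) ≈ 0.7358
After a quality check='pass': P(supplier A) = 0.65·0.7358 / (0.65·0.7358 + 0.1·0.2642) ≈ 0.9477
After a trace-element assay='match': P(supplier A) = 0.35·0.9477 / (0.35·0.9477 + 0.25·0.0523) ≈ 0.9620
After a quality check='flag': P(supplier A) = 0.35·0.9620 / (0.35·0.9620 + 0.9·0.0380) ≈ 0.9079
After a trace-element assay='match': P(supplier A) = 0.35·0.9079 / (0.35·0.9079 + 0.25·0.0921) ≈ 0.9324
After a quality check='pass': P(supplier A) = 0.65·0.9324 / (0.65·0.9324 + 0.1·0.0676) ≈ 0.9890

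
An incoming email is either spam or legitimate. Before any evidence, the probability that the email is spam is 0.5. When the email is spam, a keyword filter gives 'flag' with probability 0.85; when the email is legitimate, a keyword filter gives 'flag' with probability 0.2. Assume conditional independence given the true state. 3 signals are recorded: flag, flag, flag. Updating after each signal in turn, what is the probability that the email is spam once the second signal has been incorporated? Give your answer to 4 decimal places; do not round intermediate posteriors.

0.9475

After 'flag': P(spam) = 0.85·0.5000 / (0.85·0.5000 + 0.2·0.5000) ≈ 0.8095
After 'flag': P(spam) = 0.85·0.8095 / (0.85·0.8095 + 0.2·0.1905) ≈ 0.9475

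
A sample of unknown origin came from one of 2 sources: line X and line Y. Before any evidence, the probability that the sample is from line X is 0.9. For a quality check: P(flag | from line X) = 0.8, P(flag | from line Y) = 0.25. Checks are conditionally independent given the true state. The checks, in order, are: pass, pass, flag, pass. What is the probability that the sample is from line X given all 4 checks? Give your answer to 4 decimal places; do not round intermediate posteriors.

0.3532

Apply Bayes' rule sequentially, carrying P(line X) forward.
After 'pass': P(line X) = 0.2·0.9000 / (0.2·0.9000 + 0.75·0.1000) ≈ 0.7059
After 'pass': P(line X) = 0.2·0.7059 / (0.2·0.7059 + 0.75·0.2941) ≈ 0.3902
After 'flag': P(line X) = 0.8·0.3902 / (0.8·0.3902 + 0.25·0.6098) ≈ 0.6719
After 'pass': P(line X) = 0.2·0.6719 / (0.2·0.6719 + 0.75·0.3281) ≈ 0.3532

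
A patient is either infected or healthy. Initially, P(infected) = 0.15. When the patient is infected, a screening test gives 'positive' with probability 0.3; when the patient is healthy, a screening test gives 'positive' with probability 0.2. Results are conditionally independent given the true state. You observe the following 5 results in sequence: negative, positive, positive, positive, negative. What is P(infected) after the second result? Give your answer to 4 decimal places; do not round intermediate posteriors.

After 'negative': P(infected) = 0.7·0.1500 / (0.7·0.1500 + 0.8·0.8500) ≈ 0.1338
After 'positive': P(infected) = 0.3·0.1338 / (0.3·0.1338 + 0.2·0.8662) ≈ 0.1881

0.1881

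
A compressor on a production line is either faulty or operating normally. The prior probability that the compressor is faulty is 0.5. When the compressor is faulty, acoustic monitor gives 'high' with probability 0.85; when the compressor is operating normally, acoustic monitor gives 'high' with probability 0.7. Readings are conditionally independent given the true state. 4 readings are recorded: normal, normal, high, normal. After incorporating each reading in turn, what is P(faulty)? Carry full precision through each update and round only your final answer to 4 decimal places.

0.1318

After 'normal': P(faulty) = 0.15·0.5000 / (0.15·0.5000 + 0.3·0.5000) ≈ 0.3333
After 'normal': P(faulty) = 0.15·0.3333 / (0.15·0.3333 + 0.3·0.6667) ≈ 0.2000
After 'high': P(faulty) = 0.85·0.2000 / (0.85·0.2000 + 0.7·0.8000) ≈ 0.2329
After 'normal': P(faulty) = 0.15·0.2329 / (0.15·0.2329 + 0.3·0.7671) ≈ 0.1318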